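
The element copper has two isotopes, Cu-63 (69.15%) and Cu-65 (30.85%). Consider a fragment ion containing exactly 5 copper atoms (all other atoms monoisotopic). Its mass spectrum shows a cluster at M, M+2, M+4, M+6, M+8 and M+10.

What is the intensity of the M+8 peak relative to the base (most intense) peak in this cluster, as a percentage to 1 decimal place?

(0.6915 + 0.3085)^5 gives M 0.1581, M+2 0.3527, M+4 0.3147, M+6 0.1404, M+8 0.0313, M+10 0.0028; the largest is M+2.
P(M+2) = C(5,1) × 0.6915^4 × 0.3085^1 = 5 × 0.2286487 × 0.3085 = 0.352691 (base)
P(M+8) = C(5,4) × 0.6915^1 × 0.3085^4 = 5 × 0.6915 × 0.00905776 = 0.031317
Relative intensity = 0.031317 / 0.352691 × 100 = 8.9

8.9%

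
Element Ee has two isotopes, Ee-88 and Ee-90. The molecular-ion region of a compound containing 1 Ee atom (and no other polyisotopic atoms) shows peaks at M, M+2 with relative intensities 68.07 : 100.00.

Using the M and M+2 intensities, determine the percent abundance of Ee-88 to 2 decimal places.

Write p for the Ee-88 fraction. I(M+2)/I(M) = [C(1,1)·p^0·(1−p)] / p^1 = 1·(1−p)/p = 100.00/68.07 = 1.4691
(1−p)/p = 1.4691/1 = 1.4691  ⇒  p = 1/(1 + 1.4691) = 0.4050
Ee-88: 40.50%, Ee-90: 59.50%.

40.50%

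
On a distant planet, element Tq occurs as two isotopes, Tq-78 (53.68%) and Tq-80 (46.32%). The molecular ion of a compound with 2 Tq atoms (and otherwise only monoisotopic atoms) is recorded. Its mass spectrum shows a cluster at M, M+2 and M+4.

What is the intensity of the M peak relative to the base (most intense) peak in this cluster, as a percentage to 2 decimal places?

57.94%

Binomial terms of (0.5368 + 0.4632)^2: M 0.2882, M+2 0.4973, M+4 0.2146 → M+2 is the base peak.
P(M+2) = C(2,1) × 0.5368^1 × 0.4632^1 = 2 × 0.5368 × 0.4632 = 0.497292 (base)
P(M) = C(2,0) × 0.5368^2 × 0.4632^0 = 1 × 0.28815424 × 1.0000 = 0.288154
Relative intensity = 0.288154 / 0.497292 × 100 = 57.94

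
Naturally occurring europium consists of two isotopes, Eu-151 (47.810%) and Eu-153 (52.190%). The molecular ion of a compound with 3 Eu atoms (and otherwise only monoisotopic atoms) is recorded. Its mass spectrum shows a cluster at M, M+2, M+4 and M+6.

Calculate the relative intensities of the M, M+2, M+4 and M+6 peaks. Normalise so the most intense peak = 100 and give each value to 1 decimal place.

28.0 : 91.6 : 100.0 : 36.4

The 3 Eu atoms are independent, so intensities follow the terms of (0.47810 + 0.52190)^3.
P(M) = 0.47810^3 = 0.109284
P(M+2) = 3 × 0.47810^2 × 0.52190^1 = 0.357887
P(M+4) = 3 × 0.47810^1 × 0.52190^2 = 0.390674
P(M+6) = 0.52190^3 = 0.142155
The M+4 peak is largest (0.390674); scaling to 100 gives 28.0 : 91.6 : 100.0 : 36.4.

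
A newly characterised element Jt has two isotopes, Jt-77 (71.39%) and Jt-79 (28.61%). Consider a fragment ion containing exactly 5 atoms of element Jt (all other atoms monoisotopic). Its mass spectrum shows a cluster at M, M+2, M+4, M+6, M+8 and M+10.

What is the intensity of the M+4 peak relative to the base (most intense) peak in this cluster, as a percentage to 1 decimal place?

80.2%

(0.7139 + 0.2861)^5 gives M 0.1854, M+2 0.3716, M+4 0.2978, M+6 0.1194, M+8 0.0239, M+10 0.0019; the largest is M+2.
P(M+2) = C(5,1) × 0.7139^4 × 0.2861^1 = 5 × 0.25974639 × 0.2861 = 0.371567 (base)
P(M+4) = C(5,2) × 0.7139^3 × 0.2861^2 = 10 × 0.36384143 × 0.08185321 = 0.297816
Relative intensity = 0.297816 / 0.371567 × 100 = 80.2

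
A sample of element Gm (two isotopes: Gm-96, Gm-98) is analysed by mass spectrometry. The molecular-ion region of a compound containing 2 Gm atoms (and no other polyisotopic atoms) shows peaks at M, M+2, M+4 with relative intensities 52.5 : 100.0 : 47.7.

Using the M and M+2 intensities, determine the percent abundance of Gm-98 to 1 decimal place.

If p is the fraction of Gm that is Gm-96, then I(M+2)/I(M) = [C(2,1)·p^1·(1−p)] / p^2 = 2·(1−p)/p = 100.0/52.5 = 1.9048
(1−p)/p = 1.9048/2 = 0.9524  ⇒  p = 1/(1 + 0.9524) = 0.5122
Gm-96: 51.2%, Gm-98: 48.8%.

48.8%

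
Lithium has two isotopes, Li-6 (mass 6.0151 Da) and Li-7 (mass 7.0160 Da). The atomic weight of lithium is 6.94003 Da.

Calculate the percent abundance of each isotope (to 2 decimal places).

Li-6: 7.59%, Li-7: 92.41%

With x = fraction of Li-6 (so Li-7 is 1 − x):
6.0151·x + 7.0160·(1 − x) = 6.94003
(6.0151 − 7.0160)·x = 6.94003 − 7.0160
x = -0.07597 / -1.0009 = 0.07590 → 7.59% Li-6, 92.41% Li-7.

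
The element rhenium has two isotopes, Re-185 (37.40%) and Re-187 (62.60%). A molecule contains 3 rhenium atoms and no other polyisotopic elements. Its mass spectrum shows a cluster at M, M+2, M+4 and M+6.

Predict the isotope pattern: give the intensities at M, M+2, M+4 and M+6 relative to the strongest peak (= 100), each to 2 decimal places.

Expanding (0.3740 + 0.6260)^3:
P(M) = 0.3740^3 = 0.052314
P(M+2) = 3 × 0.3740^2 × 0.6260^1 = 0.262687
P(M+4) = 3 × 0.3740^1 × 0.6260^2 = 0.439685
P(M+6) = 0.6260^3 = 0.245314
The M+4 peak is largest (0.439685); scaling to 100 gives 11.90 : 59.74 : 100.00 : 55.79.

11.90 : 59.74 : 100.00 : 55.79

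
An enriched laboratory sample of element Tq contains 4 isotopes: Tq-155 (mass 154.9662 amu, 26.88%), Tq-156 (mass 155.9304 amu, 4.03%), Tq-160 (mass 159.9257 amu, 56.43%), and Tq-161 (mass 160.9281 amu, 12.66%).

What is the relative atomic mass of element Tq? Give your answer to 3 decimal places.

Weight each isotope mass by its fractional abundance: 0.2688 × 154.9662 + 0.0403 × 155.9304 + 0.5643 × 159.9257 + 0.1266 × 160.9281
= 41.65491 + 6.28400 + 90.24607 + 20.37350 = 158.55848 amu

158.558 amu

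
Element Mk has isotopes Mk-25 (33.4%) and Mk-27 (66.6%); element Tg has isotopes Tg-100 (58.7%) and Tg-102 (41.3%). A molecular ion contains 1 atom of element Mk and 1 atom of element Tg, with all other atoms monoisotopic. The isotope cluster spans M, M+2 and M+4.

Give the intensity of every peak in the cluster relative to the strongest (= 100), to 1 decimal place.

37.1 : 100.0 : 52.0

Element Mk pattern (n=1): 0.3340 : 0.6660
Element Tg pattern (n=1): 0.5870 : 0.4130
Convolve the two distributions (both contribute in 2-u steps):
  M: 0.3340×0.5870 = 0.196058
  M+2: 0.3340×0.4130 + 0.6660×0.5870 = 0.528884
  M+4: 0.6660×0.4130 = 0.275058
Scale to base peak (0.528884) = 100: 37.1 : 100.0 : 52.0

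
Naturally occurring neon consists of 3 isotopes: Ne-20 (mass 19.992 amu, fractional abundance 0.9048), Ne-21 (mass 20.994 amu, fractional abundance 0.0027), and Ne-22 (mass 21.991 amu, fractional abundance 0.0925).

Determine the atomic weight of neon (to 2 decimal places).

20.18 amu

The abundance-weighted mean is 0.9048 × 19.992 + 0.0027 × 20.994 + 0.0925 × 21.991
= 18.0888 + 0.0567 + 2.0342 = 20.1797 amu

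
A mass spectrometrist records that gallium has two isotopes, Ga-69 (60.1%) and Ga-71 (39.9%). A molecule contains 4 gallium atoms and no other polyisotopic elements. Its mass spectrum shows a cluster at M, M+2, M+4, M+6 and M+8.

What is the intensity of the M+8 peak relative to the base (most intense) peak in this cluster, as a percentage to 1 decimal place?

7.3%

Binomial terms of (0.601 + 0.399)^4: M 0.1305, M+2 0.3465, M+4 0.3450, M+6 0.1527, M+8 0.0253 → M+2 is the base peak.
P(M+2) = C(4,1) × 0.601^3 × 0.399^1 = 4 × 0.2170818 × 0.3990 = 0.346463 (base)
P(M+8) = C(4,4) × 0.601^0 × 0.399^4 = 1 × 1.0000 × 0.02534496 = 0.025345
Relative intensity = 0.025345 / 0.346463 × 100 = 7.3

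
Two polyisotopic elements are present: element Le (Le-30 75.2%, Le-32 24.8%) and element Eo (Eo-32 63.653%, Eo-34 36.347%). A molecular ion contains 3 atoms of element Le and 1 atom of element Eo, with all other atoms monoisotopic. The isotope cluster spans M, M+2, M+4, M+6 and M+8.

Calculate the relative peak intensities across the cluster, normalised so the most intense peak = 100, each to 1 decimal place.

Element Le pattern (n=3): 0.42525901 : 0.42073498 : 0.13875302 : 0.01525299
Element Eo pattern (n=1): 0.63653 : 0.36347
Convolve the two distributions (both contribute in 2-u steps):
  M: 0.42525901×0.63653 = 0.270690
  M+2: 0.42525901×0.36347 + 0.42073498×0.63653 = 0.422379
  M+4: 0.42073498×0.36347 + 0.13875302×0.63653 = 0.241245
  M+6: 0.13875302×0.36347 + 0.01525299×0.63653 = 0.060142
  M+8: 0.01525299×0.36347 = 0.005544
Scale to base peak (0.422379) = 100: 64.1 : 100.0 : 57.1 : 14.2 : 1.3

64.1 : 100.0 : 57.1 : 14.2 : 1.3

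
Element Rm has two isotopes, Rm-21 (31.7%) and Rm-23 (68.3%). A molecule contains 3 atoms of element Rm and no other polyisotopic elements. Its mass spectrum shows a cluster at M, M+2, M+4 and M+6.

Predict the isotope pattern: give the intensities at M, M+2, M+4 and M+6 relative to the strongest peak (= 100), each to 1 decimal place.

7.2 : 46.4 : 100.0 : 71.8

Each Rm atom is independently Rm-21 (p = 0.317) or Rm-23 (q = 0.683); the cluster is the binomial expansion (p + q)^3.
P(M) = 0.317^3 = 0.031855
P(M+2) = 3 × 0.317^2 × 0.683^1 = 0.205902
P(M+4) = 3 × 0.317^1 × 0.683^2 = 0.443631
P(M+6) = 0.683^3 = 0.318612
The M+4 peak is largest (0.443631); scaling to 100 gives 7.2 : 46.4 : 100.0 : 71.8.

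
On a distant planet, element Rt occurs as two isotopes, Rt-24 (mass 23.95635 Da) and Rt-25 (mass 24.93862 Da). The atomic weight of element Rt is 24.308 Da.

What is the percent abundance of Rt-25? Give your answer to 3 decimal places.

35.800%

Let x be the fractional abundance of Rt-24; then Rt-25 has abundance 1 − x.
23.95635·x + 24.93862·(1 − x) = 24.308
(23.95635 − 24.93862)·x = 24.308 − 24.93862
x = -0.63062 / -0.98227 = 0.64200 → 64.200% Rt-24, 35.800% Rt-25.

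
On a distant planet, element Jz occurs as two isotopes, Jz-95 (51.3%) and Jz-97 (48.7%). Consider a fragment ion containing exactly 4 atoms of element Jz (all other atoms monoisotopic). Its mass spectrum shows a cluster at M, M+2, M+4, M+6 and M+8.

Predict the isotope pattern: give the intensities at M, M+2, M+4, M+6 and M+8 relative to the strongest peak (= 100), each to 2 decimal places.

Expanding (0.513 + 0.487)^4:
P(M) = 0.513^4 = 0.069258
P(M+2) = 4 × 0.513^3 × 0.487^1 = 0.262991
P(M+4) = 6 × 0.513^2 × 0.487^2 = 0.374493
P(M+6) = 4 × 0.513^1 × 0.487^3 = 0.237009
P(M+8) = 0.487^4 = 0.056249
The M+4 peak is largest (0.374493); scaling to 100 gives 18.49 : 70.23 : 100.00 : 63.29 : 15.02.

18.49 : 70.23 : 100.00 : 63.29 : 15.02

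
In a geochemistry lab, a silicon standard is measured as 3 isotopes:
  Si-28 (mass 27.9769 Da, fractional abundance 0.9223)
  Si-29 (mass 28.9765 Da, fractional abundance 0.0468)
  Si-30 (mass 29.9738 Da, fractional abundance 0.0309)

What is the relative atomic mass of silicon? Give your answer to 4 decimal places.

28.0854 Da

Average mass = Σ (abundance × isotope mass) = 0.9223 × 27.9769 + 0.0468 × 28.9765 + 0.0309 × 29.9738
= 25.80309 + 1.35610 + 0.92619 = 28.08538 Da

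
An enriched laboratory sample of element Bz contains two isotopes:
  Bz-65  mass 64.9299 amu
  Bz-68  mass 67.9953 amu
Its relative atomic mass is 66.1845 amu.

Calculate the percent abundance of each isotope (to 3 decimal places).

Bz-65: 59.072%, Bz-68: 40.928%

Writing the weighted mean with unknown fraction x of Bz-65:
64.9299·x + 67.9953·(1 − x) = 66.1845
(64.9299 − 67.9953)·x = 66.1845 − 67.9953
x = -1.8108 / -3.0654 = 0.59072 → 59.072% Bz-65, 40.928% Bz-68.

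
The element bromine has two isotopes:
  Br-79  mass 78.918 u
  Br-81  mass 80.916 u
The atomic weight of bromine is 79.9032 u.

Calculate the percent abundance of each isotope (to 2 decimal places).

Writing the weighted mean with unknown fraction x of Br-79:
78.918·x + 80.916·(1 − x) = 79.9032
(78.918 − 80.916)·x = 79.9032 − 80.916
x = -1.0128 / -1.998 = 0.50691 → 50.69% Br-79, 49.31% Br-81.

Br-79: 50.69%, Br-81: 49.31%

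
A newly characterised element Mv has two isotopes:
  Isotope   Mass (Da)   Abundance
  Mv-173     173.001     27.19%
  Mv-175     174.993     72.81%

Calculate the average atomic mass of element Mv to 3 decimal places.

174.451 Da

Ar = Σ fᵢ·mᵢ = 0.2719 × 173.001 + 0.7281 × 174.993
= 47.0390 + 127.4124 = 174.4514 Da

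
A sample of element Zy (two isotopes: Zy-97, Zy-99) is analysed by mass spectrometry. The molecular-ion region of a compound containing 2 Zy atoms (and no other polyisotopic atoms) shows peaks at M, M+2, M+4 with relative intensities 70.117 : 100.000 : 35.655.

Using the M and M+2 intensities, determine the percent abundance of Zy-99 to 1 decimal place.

41.6%

Write p for the Zy-97 fraction. I(M+2)/I(M) = [C(2,1)·p^1·(1−p)] / p^2 = 2·(1−p)/p = 100.000/70.117 = 1.4262
(1−p)/p = 1.4262/2 = 0.7131  ⇒  p = 1/(1 + 0.7131) = 0.5837
Zy-97: 58.4%, Zy-99: 41.6%.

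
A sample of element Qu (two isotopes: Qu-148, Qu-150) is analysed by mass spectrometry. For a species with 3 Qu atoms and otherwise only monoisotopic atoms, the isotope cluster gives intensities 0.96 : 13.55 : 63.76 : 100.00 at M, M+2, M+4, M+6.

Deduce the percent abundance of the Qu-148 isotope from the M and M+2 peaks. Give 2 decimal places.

If p is the fraction of Qu that is Qu-148, then I(M+2)/I(M) = [C(3,1)·p^2·(1−p)] / p^3 = 3·(1−p)/p = 13.55/0.96 = 14.1146
(1−p)/p = 14.1146/3 = 4.7049  ⇒  p = 1/(1 + 4.7049) = 0.1753
Qu-148: 17.53%, Qu-150: 82.47%.

17.53%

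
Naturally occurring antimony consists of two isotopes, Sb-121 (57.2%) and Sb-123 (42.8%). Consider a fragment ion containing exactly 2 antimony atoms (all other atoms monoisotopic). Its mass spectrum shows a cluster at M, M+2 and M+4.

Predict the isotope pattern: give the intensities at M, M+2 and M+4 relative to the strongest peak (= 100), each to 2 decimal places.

66.82 : 100.00 : 37.41

Each Sb atom is independently Sb-121 (p = 0.572) or Sb-123 (q = 0.428); the cluster is the binomial expansion (p + q)^2.
P(M) = 0.572^2 = 0.327184
P(M+2) = 2 × 0.572^1 × 0.428^1 = 0.489632
P(M+4) = 0.428^2 = 0.183184
The M+2 peak is largest (0.489632); scaling to 100 gives 66.82 : 100.00 : 37.41.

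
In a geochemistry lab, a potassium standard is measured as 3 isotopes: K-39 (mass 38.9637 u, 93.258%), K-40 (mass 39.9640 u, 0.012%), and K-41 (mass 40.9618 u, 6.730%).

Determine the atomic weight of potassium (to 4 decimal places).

39.0983 u

Weight each isotope mass by its fractional abundance: 0.93258 × 38.9637 + 0.00012 × 39.9640 + 0.06730 × 40.9618
= 36.33677 + 0.00480 + 2.75673 = 39.09830 u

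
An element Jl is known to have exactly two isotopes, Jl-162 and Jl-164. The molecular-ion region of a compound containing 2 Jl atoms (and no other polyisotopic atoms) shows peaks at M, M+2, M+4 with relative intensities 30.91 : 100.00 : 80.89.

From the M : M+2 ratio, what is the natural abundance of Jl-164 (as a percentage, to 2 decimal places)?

61.80%

If p is the fraction of Jl that is Jl-162, then I(M+2)/I(M) = [C(2,1)·p^1·(1−p)] / p^2 = 2·(1−p)/p = 100.00/30.91 = 3.2352
(1−p)/p = 3.2352/2 = 1.6176  ⇒  p = 1/(1 + 1.6176) = 0.3820
Jl-162: 38.20%, Jl-164: 61.80%.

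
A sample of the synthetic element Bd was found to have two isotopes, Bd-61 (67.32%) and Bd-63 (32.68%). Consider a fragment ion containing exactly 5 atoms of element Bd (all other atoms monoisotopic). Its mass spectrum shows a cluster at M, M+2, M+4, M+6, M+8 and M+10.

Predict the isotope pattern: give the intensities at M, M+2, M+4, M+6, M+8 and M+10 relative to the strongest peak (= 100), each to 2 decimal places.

41.20 : 100.00 : 97.09 : 47.13 : 11.44 : 1.11

Expanding (0.6732 + 0.3268)^5:
P(M) = 0.6732^5 = 0.138268
P(M+2) = 5 × 0.6732^4 × 0.3268^1 = 0.335605
P(M+4) = 10 × 0.6732^3 × 0.3268^2 = 0.325834
P(M+6) = 10 × 0.6732^2 × 0.3268^3 = 0.158174
P(M+8) = 5 × 0.6732^1 × 0.3268^4 = 0.038392
P(M+10) = 0.3268^5 = 0.003727
The M+2 peak is largest (0.335605); scaling to 100 gives 41.20 : 100.00 : 97.09 : 47.13 : 11.44 : 1.11.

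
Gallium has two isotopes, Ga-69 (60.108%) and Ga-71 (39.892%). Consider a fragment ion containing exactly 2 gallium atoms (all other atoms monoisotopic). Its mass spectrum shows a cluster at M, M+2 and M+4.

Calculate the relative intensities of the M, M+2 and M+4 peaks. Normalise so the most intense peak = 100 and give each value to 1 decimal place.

Expanding (0.60108 + 0.39892)^2:
P(M) = 0.60108^2 = 0.361297
P(M+2) = 2 × 0.60108^1 × 0.39892^1 = 0.479566
P(M+4) = 0.39892^2 = 0.159137
The M+2 peak is largest (0.479566); scaling to 100 gives 75.3 : 100.0 : 33.2.

75.3 : 100.0 : 33.2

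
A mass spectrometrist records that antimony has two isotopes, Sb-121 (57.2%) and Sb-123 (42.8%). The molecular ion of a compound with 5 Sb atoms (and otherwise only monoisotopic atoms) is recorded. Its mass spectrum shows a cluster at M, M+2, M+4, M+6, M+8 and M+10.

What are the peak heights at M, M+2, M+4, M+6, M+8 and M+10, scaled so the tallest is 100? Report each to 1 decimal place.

17.9 : 66.8 : 100.0 : 74.8 : 28.0 : 4.2

The 5 Sb atoms are independent, so intensities follow the terms of (0.572 + 0.428)^5.
P(M) = 0.572^5 = 0.061232
P(M+2) = 5 × 0.572^4 × 0.428^1 = 0.229086
P(M+4) = 10 × 0.572^3 × 0.428^2 = 0.342827
P(M+6) = 10 × 0.572^2 × 0.428^3 = 0.256521
P(M+8) = 5 × 0.572^1 × 0.428^4 = 0.095971
P(M+10) = 0.428^5 = 0.014362
The M+4 peak is largest (0.342827); scaling to 100 gives 17.9 : 66.8 : 100.0 : 74.8 : 28.0 : 4.2.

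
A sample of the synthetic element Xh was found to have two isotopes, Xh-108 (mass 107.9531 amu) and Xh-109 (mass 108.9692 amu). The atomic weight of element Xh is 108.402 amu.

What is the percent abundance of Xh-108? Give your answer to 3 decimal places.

Let x be the fractional abundance of Xh-108; then Xh-109 has abundance 1 − x.
107.9531·x + 108.9692·(1 − x) = 108.402
(107.9531 − 108.9692)·x = 108.402 − 108.9692
x = -0.5672 / -1.0161 = 0.55821 → 55.821% Xh-108, 44.179% Xh-109.

55.821%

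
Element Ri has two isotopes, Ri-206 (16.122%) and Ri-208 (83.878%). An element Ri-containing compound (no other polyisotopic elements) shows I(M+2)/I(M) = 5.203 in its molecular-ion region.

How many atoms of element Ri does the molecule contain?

1

For n independent Ri atoms, I(M+2)/I(M) = n · (abundance Ri-208) / (abundance Ri-206) = n · 0.83878/0.16122.
n = 5.203 × 0.16122/0.83878 = 1.00 ≈ 1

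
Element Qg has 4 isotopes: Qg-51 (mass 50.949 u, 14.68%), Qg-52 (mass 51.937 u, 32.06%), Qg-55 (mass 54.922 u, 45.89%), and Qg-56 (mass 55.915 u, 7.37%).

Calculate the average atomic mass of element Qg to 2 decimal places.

Weight each isotope mass by its fractional abundance: 0.1468 × 50.949 + 0.3206 × 51.937 + 0.4589 × 54.922 + 0.0737 × 55.915
= 7.4793 + 16.6510 + 25.2037 + 4.1209 = 53.4549 u

53.45 u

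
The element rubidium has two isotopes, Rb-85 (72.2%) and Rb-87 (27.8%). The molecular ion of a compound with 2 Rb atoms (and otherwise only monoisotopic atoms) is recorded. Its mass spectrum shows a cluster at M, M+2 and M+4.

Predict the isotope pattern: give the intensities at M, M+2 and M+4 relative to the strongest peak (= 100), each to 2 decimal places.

Expanding (0.722 + 0.278)^2:
P(M) = 0.722^2 = 0.521284
P(M+2) = 2 × 0.722^1 × 0.278^1 = 0.401432
P(M+4) = 0.278^2 = 0.077284
The M peak is largest (0.521284); scaling to 100 gives 100.00 : 77.01 : 14.83.

100.00 : 77.01 : 14.83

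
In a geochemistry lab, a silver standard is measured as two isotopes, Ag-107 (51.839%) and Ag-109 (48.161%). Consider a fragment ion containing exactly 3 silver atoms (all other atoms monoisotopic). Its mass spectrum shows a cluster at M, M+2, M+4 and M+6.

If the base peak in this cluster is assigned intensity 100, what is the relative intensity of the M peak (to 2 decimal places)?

Binomial terms of (0.51839 + 0.48161)^3: M 0.1393, M+2 0.3883, M+4 0.3607, M+6 0.1117 → M+2 is the base peak.
P(M+2) = C(3,1) × 0.51839^2 × 0.48161^1 = 3 × 0.26872819 × 0.48161 = 0.388267 (base)
P(M) = C(3,0) × 0.51839^3 × 0.48161^0 = 1 × 0.13930601 × 1.0000 = 0.139306
Relative intensity = 0.139306 / 0.388267 × 100 = 35.88

35.88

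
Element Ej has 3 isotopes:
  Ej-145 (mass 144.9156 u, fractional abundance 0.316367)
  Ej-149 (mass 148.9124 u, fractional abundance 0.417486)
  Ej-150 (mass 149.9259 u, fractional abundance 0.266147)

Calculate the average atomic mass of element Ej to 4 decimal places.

Average mass = Σ (abundance × isotope mass) = 0.316367 × 144.9156 + 0.417486 × 148.9124 + 0.266147 × 149.9259
= 45.84651 + 62.16884 + 39.90233 = 147.91768 u

147.9177 u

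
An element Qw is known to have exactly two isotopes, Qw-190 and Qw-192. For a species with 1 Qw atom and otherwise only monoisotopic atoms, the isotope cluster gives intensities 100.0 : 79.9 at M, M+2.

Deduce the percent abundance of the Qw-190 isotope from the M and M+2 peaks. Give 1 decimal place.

55.6%

If p is the fraction of Qw that is Qw-190, then I(M+2)/I(M) = [C(1,1)·p^0·(1−p)] / p^1 = 1·(1−p)/p = 79.9/100.0 = 0.7990
(1−p)/p = 0.7990/1 = 0.7990  ⇒  p = 1/(1 + 0.7990) = 0.5559
Qw-190: 55.6%, Qw-192: 44.4%.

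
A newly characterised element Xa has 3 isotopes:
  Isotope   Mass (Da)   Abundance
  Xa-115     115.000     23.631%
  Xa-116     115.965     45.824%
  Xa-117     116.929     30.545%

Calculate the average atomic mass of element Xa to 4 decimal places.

116.0314 Da

The abundance-weighted mean is 0.23631 × 115.000 + 0.45824 × 115.965 + 0.30545 × 116.929
= 27.17565 + 53.13980 + 35.71596 = 116.03141 Da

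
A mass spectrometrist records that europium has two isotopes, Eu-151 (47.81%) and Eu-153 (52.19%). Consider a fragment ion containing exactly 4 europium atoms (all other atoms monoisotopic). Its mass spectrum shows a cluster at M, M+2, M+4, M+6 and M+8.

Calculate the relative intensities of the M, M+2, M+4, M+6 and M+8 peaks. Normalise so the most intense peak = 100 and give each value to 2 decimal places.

Each Eu atom is independently Eu-151 (p = 0.4781) or Eu-153 (q = 0.5219); the cluster is the binomial expansion (p + q)^4.
P(M) = 0.4781^4 = 0.052249
P(M+2) = 4 × 0.4781^3 × 0.5219^1 = 0.228141
P(M+4) = 6 × 0.4781^2 × 0.5219^2 = 0.373563
P(M+6) = 4 × 0.4781^1 × 0.5219^3 = 0.271857
P(M+8) = 0.5219^4 = 0.074191
The M+4 peak is largest (0.373563); scaling to 100 gives 13.99 : 61.07 : 100.00 : 72.77 : 19.86.

13.99 : 61.07 : 100.00 : 72.77 : 19.86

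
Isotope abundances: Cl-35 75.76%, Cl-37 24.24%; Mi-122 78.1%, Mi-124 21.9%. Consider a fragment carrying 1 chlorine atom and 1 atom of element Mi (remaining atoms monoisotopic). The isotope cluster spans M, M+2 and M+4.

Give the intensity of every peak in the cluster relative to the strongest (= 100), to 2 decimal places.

Chlorine pattern (n=1): 0.7576 : 0.2424
Element Mi pattern (n=1): 0.7810 : 0.2190
Convolve the two distributions (both contribute in 2-u steps):
  M: 0.7576×0.7810 = 0.591686
  M+2: 0.7576×0.2190 + 0.2424×0.7810 = 0.355229
  M+4: 0.2424×0.2190 = 0.053086
Scale to base peak (0.591686) = 100: 100.00 : 60.04 : 8.97

100.00 : 60.04 : 8.97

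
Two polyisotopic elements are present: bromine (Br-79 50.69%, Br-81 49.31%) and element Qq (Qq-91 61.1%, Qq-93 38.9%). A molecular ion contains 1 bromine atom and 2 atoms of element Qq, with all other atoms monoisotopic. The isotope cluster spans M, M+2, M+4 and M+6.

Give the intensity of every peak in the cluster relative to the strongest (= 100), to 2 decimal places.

Bromine pattern (n=1): 0.5069 : 0.4931
Element Qq pattern (n=2): 0.373321 : 0.475358 : 0.151321
Convolve the two distributions (both contribute in 2-u steps):
  M: 0.5069×0.373321 = 0.189236
  M+2: 0.5069×0.475358 + 0.4931×0.373321 = 0.425044
  M+4: 0.5069×0.151321 + 0.4931×0.475358 = 0.311104
  M+6: 0.4931×0.151321 = 0.074616
Scale to base peak (0.425044) = 100: 44.52 : 100.00 : 73.19 : 17.55

44.52 : 100.00 : 73.19 : 17.55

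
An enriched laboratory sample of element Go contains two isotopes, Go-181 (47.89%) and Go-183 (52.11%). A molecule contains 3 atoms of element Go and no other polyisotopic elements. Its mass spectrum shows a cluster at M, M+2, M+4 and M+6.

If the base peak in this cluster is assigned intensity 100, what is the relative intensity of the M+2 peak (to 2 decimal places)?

Term probabilities: M 0.1098, M+2 0.3585, M+4 0.3901, M+6 0.1415. Base peak = M+4.
P(M+4) = C(3,2) × 0.4789^1 × 0.5211^2 = 3 × 0.4789 × 0.27154521 = 0.390129 (base)
P(M+2) = C(3,1) × 0.4789^2 × 0.5211^1 = 3 × 0.22934521 × 0.5211 = 0.358535
Relative intensity = 0.358535 / 0.390129 × 100 = 91.90

91.90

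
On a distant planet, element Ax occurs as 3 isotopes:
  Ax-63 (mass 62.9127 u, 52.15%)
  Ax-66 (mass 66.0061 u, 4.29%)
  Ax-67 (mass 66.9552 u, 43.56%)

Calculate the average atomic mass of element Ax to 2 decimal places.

Ar = Σ fᵢ·mᵢ = 0.5215 × 62.9127 + 0.0429 × 66.0061 + 0.4356 × 66.9552
= 32.80897 + 2.83166 + 29.16569 = 64.80632 u

64.81 u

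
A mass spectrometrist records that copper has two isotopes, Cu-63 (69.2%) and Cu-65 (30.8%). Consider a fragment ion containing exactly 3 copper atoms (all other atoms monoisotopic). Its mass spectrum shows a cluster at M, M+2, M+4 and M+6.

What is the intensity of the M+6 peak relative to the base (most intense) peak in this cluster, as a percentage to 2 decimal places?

6.60%

(0.692 + 0.308)^3 gives M 0.3314, M+2 0.4425, M+4 0.1969, M+6 0.0292; the largest is M+2.
P(M+2) = C(3,1) × 0.692^2 × 0.308^1 = 3 × 0.478864 × 0.3080 = 0.442470 (base)
P(M+6) = C(3,3) × 0.692^0 × 0.308^3 = 1 × 1.0000 × 0.02921811 = 0.029218
Relative intensity = 0.029218 / 0.442470 × 100 = 6.60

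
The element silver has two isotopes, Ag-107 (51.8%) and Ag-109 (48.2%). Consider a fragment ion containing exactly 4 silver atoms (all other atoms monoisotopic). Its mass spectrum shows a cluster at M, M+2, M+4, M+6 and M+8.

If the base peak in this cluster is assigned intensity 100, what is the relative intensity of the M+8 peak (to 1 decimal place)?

14.4

Binomial terms of (0.518 + 0.482)^4: M 0.0720, M+2 0.2680, M+4 0.3740, M+6 0.2320, M+8 0.0540 → M+4 is the base peak.
P(M+4) = C(4,2) × 0.518^2 × 0.482^2 = 6 × 0.268324 × 0.232324 = 0.374029 (base)
P(M+8) = C(4,4) × 0.518^0 × 0.482^4 = 1 × 1.0000 × 0.05397444 = 0.053974
Relative intensity = 0.053974 / 0.374029 × 100 = 14.4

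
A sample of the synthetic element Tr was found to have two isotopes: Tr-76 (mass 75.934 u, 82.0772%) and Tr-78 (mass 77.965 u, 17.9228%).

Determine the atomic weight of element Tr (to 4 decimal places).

The abundance-weighted mean is 0.820772 × 75.934 + 0.179228 × 77.965
= 62.32450 + 13.97351 = 76.29801 u

76.2980 u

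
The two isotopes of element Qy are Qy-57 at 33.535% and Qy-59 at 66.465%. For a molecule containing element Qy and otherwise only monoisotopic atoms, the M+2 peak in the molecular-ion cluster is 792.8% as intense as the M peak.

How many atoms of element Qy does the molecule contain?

For n independent Qy atoms, I(M+2)/I(M) = n · (abundance Qy-59) / (abundance Qy-57) = n · 0.66465/0.33535.
n = 7.928 × 0.33535/0.66465 = 4.00 ≈ 4

4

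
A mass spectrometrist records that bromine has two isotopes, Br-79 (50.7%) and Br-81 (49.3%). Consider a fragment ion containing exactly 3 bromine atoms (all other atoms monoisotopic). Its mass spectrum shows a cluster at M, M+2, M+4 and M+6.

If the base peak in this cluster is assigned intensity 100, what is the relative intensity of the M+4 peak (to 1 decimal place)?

97.2

Term probabilities: M 0.1303, M+2 0.3802, M+4 0.3697, M+6 0.1198. Base peak = M+2.
P(M+2) = C(3,1) × 0.507^2 × 0.493^1 = 3 × 0.257049 × 0.4930 = 0.380175 (base)
P(M+4) = C(3,2) × 0.507^1 × 0.493^2 = 3 × 0.5070 × 0.243049 = 0.369678
Relative intensity = 0.369678 / 0.380175 × 100 = 97.2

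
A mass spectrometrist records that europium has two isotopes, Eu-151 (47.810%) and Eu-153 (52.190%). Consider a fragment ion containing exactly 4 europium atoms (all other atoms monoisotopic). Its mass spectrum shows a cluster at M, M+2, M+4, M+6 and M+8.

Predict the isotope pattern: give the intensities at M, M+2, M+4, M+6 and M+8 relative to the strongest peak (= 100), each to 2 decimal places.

13.99 : 61.07 : 100.00 : 72.77 : 19.86

Each Eu atom is independently Eu-151 (p = 0.47810) or Eu-153 (q = 0.52190); the cluster is the binomial expansion (p + q)^4.
P(M) = 0.47810^4 = 0.052249
P(M+2) = 4 × 0.47810^3 × 0.52190^1 = 0.228141
P(M+4) = 6 × 0.47810^2 × 0.52190^2 = 0.373563
P(M+6) = 4 × 0.47810^1 × 0.52190^3 = 0.271857
P(M+8) = 0.52190^4 = 0.074191
The M+4 peak is largest (0.373563); scaling to 100 gives 13.99 : 61.07 : 100.00 : 72.77 : 19.86.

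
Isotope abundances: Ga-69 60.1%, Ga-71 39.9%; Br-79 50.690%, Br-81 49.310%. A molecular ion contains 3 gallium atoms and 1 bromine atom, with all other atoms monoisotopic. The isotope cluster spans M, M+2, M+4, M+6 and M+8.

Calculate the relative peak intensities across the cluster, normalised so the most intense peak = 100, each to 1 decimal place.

30.7 : 90.9 : 100.0 : 48.4 : 8.7

Gallium pattern (n=3): 0.2170818 : 0.4323576 : 0.2870394 : 0.0635212
Bromine pattern (n=1): 0.5069 : 0.4931
Convolve the two distributions (both contribute in 2-u steps):
  M: 0.2170818×0.5069 = 0.110039
  M+2: 0.2170818×0.4931 + 0.4323576×0.5069 = 0.326205
  M+4: 0.4323576×0.4931 + 0.2870394×0.5069 = 0.358696
  M+6: 0.2870394×0.4931 + 0.0635212×0.5069 = 0.173738
  M+8: 0.0635212×0.4931 = 0.031322
Scale to base peak (0.358696) = 100: 30.7 : 90.9 : 100.0 : 48.4 : 8.7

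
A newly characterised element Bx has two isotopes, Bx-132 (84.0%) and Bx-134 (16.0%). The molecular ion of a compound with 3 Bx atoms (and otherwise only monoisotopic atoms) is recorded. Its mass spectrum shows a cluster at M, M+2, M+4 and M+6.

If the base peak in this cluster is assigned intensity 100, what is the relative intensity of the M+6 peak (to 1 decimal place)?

(0.840 + 0.160)^3 gives M 0.5927, M+2 0.3387, M+4 0.0645, M+6 0.0041; the largest is M.
P(M) = C(3,0) × 0.840^3 × 0.160^0 = 1 × 0.592704 × 1.0000 = 0.592704 (base)
P(M+6) = C(3,3) × 0.840^0 × 0.160^3 = 1 × 1.0000 × 0.004096 = 0.004096
Relative intensity = 0.004096 / 0.592704 × 100 = 0.7

0.7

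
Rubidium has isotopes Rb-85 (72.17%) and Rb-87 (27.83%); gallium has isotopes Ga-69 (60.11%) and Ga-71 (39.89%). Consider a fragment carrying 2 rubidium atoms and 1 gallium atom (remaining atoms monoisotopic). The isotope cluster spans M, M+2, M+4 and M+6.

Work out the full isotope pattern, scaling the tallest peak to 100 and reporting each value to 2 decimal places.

69.69 : 100.00 : 46.03 : 6.88

Rubidium pattern (n=2): 0.52085089 : 0.40169822 : 0.07745089
Gallium pattern (n=1): 0.6011 : 0.3989
Convolve the two distributions (both contribute in 2-u steps):
  M: 0.52085089×0.6011 = 0.313083
  M+2: 0.52085089×0.3989 + 0.40169822×0.6011 = 0.449228
  M+4: 0.40169822×0.3989 + 0.07745089×0.6011 = 0.206793
  M+6: 0.07745089×0.3989 = 0.030895
Scale to base peak (0.449228) = 100: 69.69 : 100.00 : 46.03 : 6.88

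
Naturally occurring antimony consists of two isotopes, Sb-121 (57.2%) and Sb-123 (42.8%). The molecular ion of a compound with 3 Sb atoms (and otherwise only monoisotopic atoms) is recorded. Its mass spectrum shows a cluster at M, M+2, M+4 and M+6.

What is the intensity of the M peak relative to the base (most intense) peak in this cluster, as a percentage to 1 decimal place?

Term probabilities: M 0.1871, M+2 0.4201, M+4 0.3143, M+6 0.0784. Base peak = M+2.
P(M+2) = C(3,1) × 0.572^2 × 0.428^1 = 3 × 0.327184 × 0.4280 = 0.420104 (base)
P(M) = C(3,0) × 0.572^3 × 0.428^0 = 1 × 0.18714925 × 1.0000 = 0.187149
Relative intensity = 0.187149 / 0.420104 × 100 = 44.5

44.5%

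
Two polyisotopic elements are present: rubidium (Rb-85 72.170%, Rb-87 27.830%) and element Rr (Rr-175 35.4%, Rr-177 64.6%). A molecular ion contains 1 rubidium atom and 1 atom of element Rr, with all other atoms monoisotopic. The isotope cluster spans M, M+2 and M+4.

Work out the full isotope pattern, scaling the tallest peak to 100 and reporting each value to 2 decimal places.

45.24 : 100.00 : 31.83

Rubidium pattern (n=1): 0.7217 : 0.2783
Element Rr pattern (n=1): 0.3540 : 0.6460
Convolve the two distributions (both contribute in 2-u steps):
  M: 0.7217×0.3540 = 0.255482
  M+2: 0.7217×0.6460 + 0.2783×0.3540 = 0.564736
  M+4: 0.2783×0.6460 = 0.179782
Scale to base peak (0.564736) = 100: 45.24 : 100.00 : 31.83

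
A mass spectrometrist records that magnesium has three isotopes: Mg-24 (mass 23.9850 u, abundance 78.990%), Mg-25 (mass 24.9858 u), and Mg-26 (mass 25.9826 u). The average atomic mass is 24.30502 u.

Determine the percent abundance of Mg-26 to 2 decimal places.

Let x and y be the fractions of Mg-25 and Mg-26. Then x + y = 1 − 0.78990 = 0.21010 and 24.9858x + 25.9826y = 24.30502 − 0.78990×23.9850 = 5.3592685.
Substituting: 24.9858x + 25.9826(0.21010 − x) = 5.3592685
(24.9858 − 25.9826)x = -0.09967576  ⇒  x = 0.10000, y = 0.11010
Mg-25: 10.00%, Mg-26: 11.01%.

11.01%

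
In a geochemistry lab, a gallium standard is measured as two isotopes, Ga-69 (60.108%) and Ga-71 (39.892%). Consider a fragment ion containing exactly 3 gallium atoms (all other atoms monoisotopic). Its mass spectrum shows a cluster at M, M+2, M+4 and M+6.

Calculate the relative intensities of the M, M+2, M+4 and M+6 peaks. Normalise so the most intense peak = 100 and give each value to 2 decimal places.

50.23 : 100.00 : 66.37 : 14.68

Each Ga atom is independently Ga-69 (p = 0.60108) or Ga-71 (q = 0.39892); the cluster is the binomial expansion (p + q)^3.
P(M) = 0.60108^3 = 0.217169
P(M+2) = 3 × 0.60108^2 × 0.39892^1 = 0.432386
P(M+4) = 3 × 0.60108^1 × 0.39892^2 = 0.286963
P(M+6) = 0.39892^3 = 0.063483
The M+2 peak is largest (0.432386); scaling to 100 gives 50.23 : 100.00 : 66.37 : 14.68.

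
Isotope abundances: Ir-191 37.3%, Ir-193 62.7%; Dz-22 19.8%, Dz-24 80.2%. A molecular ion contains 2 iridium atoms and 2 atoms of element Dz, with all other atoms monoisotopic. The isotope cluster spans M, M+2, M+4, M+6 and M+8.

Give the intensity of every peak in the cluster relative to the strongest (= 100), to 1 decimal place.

1.3 : 14.7 : 59.5 : 100.0 : 59.4

Iridium pattern (n=2): 0.139129 : 0.467742 : 0.393129
Element Dz pattern (n=2): 0.039204 : 0.317592 : 0.643204
Convolve the two distributions (both contribute in 2-u steps):
  M: 0.139129×0.039204 = 0.005454
  M+2: 0.139129×0.317592 + 0.467742×0.039204 = 0.062524
  M+4: 0.139129×0.643204 + 0.467742×0.317592 + 0.393129×0.039204 = 0.253452
  M+6: 0.467742×0.643204 + 0.393129×0.317592 = 0.425708
  M+8: 0.393129×0.643204 = 0.252862
Scale to base peak (0.425708) = 100: 1.3 : 14.7 : 59.5 : 100.0 : 59.4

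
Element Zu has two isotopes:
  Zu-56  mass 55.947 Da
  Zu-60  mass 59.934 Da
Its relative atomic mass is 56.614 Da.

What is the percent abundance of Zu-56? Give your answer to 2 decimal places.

Let x be the fractional abundance of Zu-56; then Zu-60 has abundance 1 − x.
55.947·x + 59.934·(1 − x) = 56.614
(55.947 − 59.934)·x = 56.614 − 59.934
x = -3.320 / -3.987 = 0.83271 → 83.27% Zu-56, 16.73% Zu-60.

83.27%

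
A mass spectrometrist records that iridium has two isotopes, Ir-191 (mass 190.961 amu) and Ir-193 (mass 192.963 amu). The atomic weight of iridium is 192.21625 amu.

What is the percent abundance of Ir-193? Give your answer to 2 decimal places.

62.70%

Let x be the fractional abundance of Ir-191; then Ir-193 has abundance 1 − x.
190.961·x + 192.963·(1 − x) = 192.21625
(190.961 − 192.963)·x = 192.21625 − 192.963
x = -0.74675 / -2.002 = 0.37300 → 37.30% Ir-191, 62.70% Ir-193.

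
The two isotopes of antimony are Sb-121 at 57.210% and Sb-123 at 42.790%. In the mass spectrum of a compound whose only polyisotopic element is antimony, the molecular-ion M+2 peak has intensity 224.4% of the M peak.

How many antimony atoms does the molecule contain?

With n Sb atoms, P(M+2)/P(M) = C(n,1)·p^(n−1)q / p^n = n·q/p = n · 0.42790/0.57210.
n = 2.244 × 0.57210/0.42790 = 3.00 ≈ 3

3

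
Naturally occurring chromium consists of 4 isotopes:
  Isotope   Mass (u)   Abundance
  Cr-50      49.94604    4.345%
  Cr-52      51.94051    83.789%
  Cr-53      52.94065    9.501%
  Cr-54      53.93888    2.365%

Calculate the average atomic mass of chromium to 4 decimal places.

Ar = Σ fᵢ·mᵢ = 0.04345 × 49.94604 + 0.83789 × 51.94051 + 0.09501 × 52.94065 + 0.02365 × 53.93888
= 2.170155 + 43.520434 + 5.029891 + 1.275655 = 51.996135 u

51.9961 u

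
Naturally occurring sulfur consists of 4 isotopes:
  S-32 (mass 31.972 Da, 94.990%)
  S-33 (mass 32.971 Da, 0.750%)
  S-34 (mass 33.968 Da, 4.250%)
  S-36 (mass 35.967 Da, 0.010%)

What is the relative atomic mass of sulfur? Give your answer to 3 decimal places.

The abundance-weighted mean is 0.94990 × 31.972 + 0.00750 × 32.971 + 0.04250 × 33.968 + 0.00010 × 35.967
= 30.3702 + 0.2473 + 1.4436 + 0.0036 = 32.0647 Da

32.065 Da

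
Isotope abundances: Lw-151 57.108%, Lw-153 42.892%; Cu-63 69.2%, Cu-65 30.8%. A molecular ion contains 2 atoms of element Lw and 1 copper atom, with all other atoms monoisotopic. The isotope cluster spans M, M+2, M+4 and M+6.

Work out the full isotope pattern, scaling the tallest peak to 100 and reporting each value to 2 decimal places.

Element Lw pattern (n=2): 0.32613237 : 0.48989527 : 0.18397237
Copper pattern (n=1): 0.6920 : 0.3080
Convolve the two distributions (both contribute in 2-u steps):
  M: 0.32613237×0.6920 = 0.225684
  M+2: 0.32613237×0.3080 + 0.48989527×0.6920 = 0.439456
  M+4: 0.48989527×0.3080 + 0.18397237×0.6920 = 0.278197
  M+6: 0.18397237×0.3080 = 0.056663
Scale to base peak (0.439456) = 100: 51.36 : 100.00 : 63.30 : 12.89

51.36 : 100.00 : 63.30 : 12.89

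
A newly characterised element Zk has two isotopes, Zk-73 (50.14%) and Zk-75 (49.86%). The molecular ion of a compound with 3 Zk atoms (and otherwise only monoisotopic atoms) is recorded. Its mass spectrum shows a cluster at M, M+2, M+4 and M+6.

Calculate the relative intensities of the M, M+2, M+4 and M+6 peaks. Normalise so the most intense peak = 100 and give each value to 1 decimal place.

33.5 : 100.0 : 99.4 : 33.0

Each Zk atom is independently Zk-73 (p = 0.5014) or Zk-75 (q = 0.4986); the cluster is the binomial expansion (p + q)^3.
P(M) = 0.5014^3 = 0.126053
P(M+2) = 3 × 0.5014^2 × 0.4986^1 = 0.376047
P(M+4) = 3 × 0.5014^1 × 0.4986^2 = 0.373947
P(M+6) = 0.4986^3 = 0.123953
The M+2 peak is largest (0.376047); scaling to 100 gives 33.5 : 100.0 : 99.4 : 33.0.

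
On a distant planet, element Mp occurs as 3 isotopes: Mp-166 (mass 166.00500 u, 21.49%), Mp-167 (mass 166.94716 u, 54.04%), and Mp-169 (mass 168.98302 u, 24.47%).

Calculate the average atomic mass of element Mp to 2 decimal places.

167.24 u

Ar = Σ fᵢ·mᵢ = 0.2149 × 166.00500 + 0.5404 × 166.94716 + 0.2447 × 168.98302
= 35.674475 + 90.218245 + 41.350145 = 167.242865 u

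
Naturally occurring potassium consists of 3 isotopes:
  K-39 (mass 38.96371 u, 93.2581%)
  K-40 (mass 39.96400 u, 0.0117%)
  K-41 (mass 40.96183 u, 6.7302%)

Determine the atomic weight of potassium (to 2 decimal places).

The abundance-weighted mean is 0.932581 × 38.96371 + 0.000117 × 39.96400 + 0.067302 × 40.96183
= 36.336816 + 0.004676 + 2.756813 = 39.098305 u

39.10 u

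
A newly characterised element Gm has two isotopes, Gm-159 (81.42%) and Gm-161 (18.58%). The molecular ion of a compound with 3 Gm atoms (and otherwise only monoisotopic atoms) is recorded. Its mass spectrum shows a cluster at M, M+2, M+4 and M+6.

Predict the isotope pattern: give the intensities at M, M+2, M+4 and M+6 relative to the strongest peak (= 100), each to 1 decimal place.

100.0 : 68.5 : 15.6 : 1.2

The 3 Gm atoms are independent, so intensities follow the terms of (0.8142 + 0.1858)^3.
P(M) = 0.8142^3 = 0.539751
P(M+2) = 3 × 0.8142^2 × 0.1858^1 = 0.369513
P(M+4) = 3 × 0.8142^1 × 0.1858^2 = 0.084323
P(M+6) = 0.1858^3 = 0.006414
The M peak is largest (0.539751); scaling to 100 gives 100.0 : 68.5 : 15.6 : 1.2.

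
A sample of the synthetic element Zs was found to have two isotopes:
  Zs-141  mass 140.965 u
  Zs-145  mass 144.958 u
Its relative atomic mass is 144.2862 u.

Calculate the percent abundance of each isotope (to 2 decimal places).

Zs-141: 16.82%, Zs-145: 83.18%

Writing the weighted mean with unknown fraction x of Zs-141:
140.965·x + 144.958·(1 − x) = 144.2862
(140.965 − 144.958)·x = 144.2862 − 144.958
x = -0.6718 / -3.993 = 0.16824 → 16.82% Zs-141, 83.18% Zs-145.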